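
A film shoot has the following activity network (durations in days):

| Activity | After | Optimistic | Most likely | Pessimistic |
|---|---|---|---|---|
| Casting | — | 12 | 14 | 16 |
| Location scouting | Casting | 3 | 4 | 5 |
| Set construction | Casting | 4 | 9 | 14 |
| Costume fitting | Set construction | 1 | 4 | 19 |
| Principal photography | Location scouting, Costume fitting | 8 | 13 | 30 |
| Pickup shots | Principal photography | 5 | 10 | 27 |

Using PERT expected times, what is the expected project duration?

te_Casting = (12 + 4·14 + 16)/6 = 84/6 = 14
te_Location scouting = (3 + 4·4 + 5)/6 = 24/6 = 4
te_Set construction = (4 + 4·9 + 14)/6 = 54/6 = 9
te_Costume fitting = (1 + 4·4 + 19)/6 = 36/6 = 6
te_Principal photography = (8 + 4·13 + 30)/6 = 90/6 = 15
te_Pickup shots = (5 + 4·10 + 27)/6 = 72/6 = 12

Forward pass:
ES_Casting = 0; EF_Casting = 14
ES_Location scouting = 14; EF_Location scouting = 14+4 = 18
ES_Set construction = 14; EF_Set construction = 14+9 = 23
ES_Costume fitting = 23; EF_Costume fitting = 23+6 = 29
ES_Principal photography = max(EF_Location scouting=18, EF_Costume fitting=29) = 29; EF_Principal photography = 29+15 = 44
ES_Pickup shots = 44; EF_Pickup shots = 44+12 = 56
Expected project duration μ = 56 days. Critical path: Casting → Set construction → Costume fitting → Principal photography → Pickup shots.

56 days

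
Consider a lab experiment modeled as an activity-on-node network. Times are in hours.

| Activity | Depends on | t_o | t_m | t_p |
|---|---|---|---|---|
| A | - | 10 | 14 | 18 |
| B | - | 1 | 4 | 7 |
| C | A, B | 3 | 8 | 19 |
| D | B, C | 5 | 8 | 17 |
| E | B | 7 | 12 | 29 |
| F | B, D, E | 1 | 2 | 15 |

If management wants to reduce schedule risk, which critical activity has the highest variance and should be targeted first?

C

te_A = (10 + 4·14 + 18)/6 = 84/6 = 14; σ²_A = ((18−10)/6)² = 1.778
te_B = (1 + 4·4 + 7)/6 = 24/6 = 4; σ²_B = ((7−1)/6)² = 1.000
te_C = (3 + 4·8 + 19)/6 = 54/6 = 9; σ²_C = ((19−3)/6)² = 7.111
te_D = (5 + 4·8 + 17)/6 = 54/6 = 9; σ²_D = ((17−5)/6)² = 4.000
te_E = (7 + 4·12 + 29)/6 = 84/6 = 14; σ²_E = ((29−7)/6)² = 13.444
te_F = (1 + 4·2 + 15)/6 = 24/6 = 4; σ²_F = ((15−1)/6)² = 5.444

Forward pass:
ES_A = 0; EF_A = 14
ES_B = 0; EF_B = 4
ES_C = max(EF_A=14, EF_B=4) = 14; EF_C = 14+9 = 23
ES_D = max(EF_B=4, EF_C=23) = 23; EF_D = 23+9 = 32
ES_E = 4; EF_E = 4+14 = 18
ES_F = max(EF_B=4, EF_D=32, EF_E=18) = 32; EF_F = 32+4 = 36
Expected project duration μ = 36 hours. Critical path: A → C → D → F.

Variances on critical path: σ²_A=1.778, σ²_C=7.111, σ²_D=4.000, σ²_F=5.444.
Largest is σ²_C = 7.111.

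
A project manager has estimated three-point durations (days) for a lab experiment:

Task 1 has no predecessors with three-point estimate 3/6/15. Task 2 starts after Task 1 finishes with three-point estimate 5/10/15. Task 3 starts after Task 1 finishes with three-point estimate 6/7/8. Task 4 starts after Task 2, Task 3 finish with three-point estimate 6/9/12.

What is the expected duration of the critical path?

26 days

te_Task 1 = (3 + 4·6 + 15)/6 = 42/6 = 7
te_Task 2 = (5 + 4·10 + 15)/6 = 60/6 = 10
te_Task 3 = (6 + 4·7 + 8)/6 = 42/6 = 7
te_Task 4 = (6 + 4·9 + 12)/6 = 54/6 = 9

Forward pass:
ES_Task 1 = 0; EF_Task 1 = 7
ES_Task 2 = 7; EF_Task 2 = 7+10 = 17
ES_Task 3 = 7; EF_Task 3 = 7+7 = 14
ES_Task 4 = max(EF_Task 2=17, EF_Task 3=14) = 17; EF_Task 4 = 17+9 = 26
Expected project duration μ = 26 days. Critical path: Task 1 → Task 2 → Task 4.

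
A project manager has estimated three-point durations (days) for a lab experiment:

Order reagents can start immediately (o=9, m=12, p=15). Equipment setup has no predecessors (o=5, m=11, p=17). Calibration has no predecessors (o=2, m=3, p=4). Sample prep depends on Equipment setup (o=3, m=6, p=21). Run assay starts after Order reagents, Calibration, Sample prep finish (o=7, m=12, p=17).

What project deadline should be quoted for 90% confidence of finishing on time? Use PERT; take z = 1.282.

36.1 days

te_Order reagents = (9 + 4·12 + 15)/6 = 72/6 = 12; σ²_Order reagents = ((15−9)/6)² = 1.000
te_Equipment setup = (5 + 4·11 + 17)/6 = 66/6 = 11; σ²_Equipment setup = ((17−5)/6)² = 4.000
te_Calibration = (2 + 4·3 + 4)/6 = 18/6 = 3; σ²_Calibration = ((4−2)/6)² = 0.111
te_Sample prep = (3 + 4·6 + 21)/6 = 48/6 = 8; σ²_Sample prep = ((21−3)/6)² = 9.000
te_Run assay = (7 + 4·12 + 17)/6 = 72/6 = 12; σ²_Run assay = ((17−7)/6)² = 2.778

Forward pass:
ES_Order reagents = 0; EF_Order reagents = 12
ES_Equipment setup = 0; EF_Equipment setup = 11
ES_Calibration = 0; EF_Calibration = 3
ES_Sample prep = 11; EF_Sample prep = 11+8 = 19
ES_Run assay = max(EF_Order reagents=12, EF_Calibration=3, EF_Sample prep=19) = 19; EF_Run assay = 19+12 = 31
Expected project duration μ = 31 days. Critical path: Equipment setup → Sample prep → Run assay.

Variance along critical path = 4.000 + 9.000 + 2.778 = 15.778; σ = 3.972 days.
D = μ + z·σ = 31 + 1.282·3.972 = 36.1 days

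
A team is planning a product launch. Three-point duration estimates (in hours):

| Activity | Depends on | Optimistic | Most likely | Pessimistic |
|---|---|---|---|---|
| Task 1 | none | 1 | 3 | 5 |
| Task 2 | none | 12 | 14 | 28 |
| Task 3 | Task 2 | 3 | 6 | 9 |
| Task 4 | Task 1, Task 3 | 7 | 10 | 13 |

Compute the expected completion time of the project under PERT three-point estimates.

32 hours

te_Task 1 = (1 + 4·3 + 5)/6 = 18/6 = 3
te_Task 2 = (12 + 4·14 + 28)/6 = 96/6 = 16
te_Task 3 = (3 + 4·6 + 9)/6 = 36/6 = 6
te_Task 4 = (7 + 4·10 + 13)/6 = 60/6 = 10

Forward pass:
ES_Task 1 = 0; EF_Task 1 = 3
ES_Task 2 = 0; EF_Task 2 = 16
ES_Task 3 = 16; EF_Task 3 = 16+6 = 22
ES_Task 4 = max(EF_Task 1=3, EF_Task 3=22) = 22; EF_Task 4 = 22+10 = 32
Expected project duration μ = 32 hours. Critical path: Task 2 → Task 3 → Task 4.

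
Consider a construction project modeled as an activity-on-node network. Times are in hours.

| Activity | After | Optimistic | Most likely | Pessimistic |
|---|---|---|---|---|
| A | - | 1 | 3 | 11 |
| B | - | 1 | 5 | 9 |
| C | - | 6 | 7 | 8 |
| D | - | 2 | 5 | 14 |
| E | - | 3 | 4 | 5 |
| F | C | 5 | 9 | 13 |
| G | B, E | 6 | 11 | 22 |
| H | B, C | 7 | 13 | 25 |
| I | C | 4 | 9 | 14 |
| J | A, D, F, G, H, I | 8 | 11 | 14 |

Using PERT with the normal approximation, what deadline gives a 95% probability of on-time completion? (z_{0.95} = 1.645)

37.2 hours

te_A = (1 + 4·3 + 11)/6 = 24/6 = 4; σ²_A = ((11−1)/6)² = 2.778
te_B = (1 + 4·5 + 9)/6 = 30/6 = 5; σ²_B = ((9−1)/6)² = 1.778
te_C = (6 + 4·7 + 8)/6 = 42/6 = 7; σ²_C = ((8−6)/6)² = 0.111
te_D = (2 + 4·5 + 14)/6 = 36/6 = 6; σ²_D = ((14−2)/6)² = 4.000
te_E = (3 + 4·4 + 5)/6 = 24/6 = 4; σ²_E = ((5−3)/6)² = 0.111
te_F = (5 + 4·9 + 13)/6 = 54/6 = 9; σ²_F = ((13−5)/6)² = 1.778
te_G = (6 + 4·11 + 22)/6 = 72/6 = 12; σ²_G = ((22−6)/6)² = 7.111
te_H = (7 + 4·13 + 25)/6 = 84/6 = 14; σ²_H = ((25−7)/6)² = 9.000
te_I = (4 + 4·9 + 14)/6 = 54/6 = 9; σ²_I = ((14−4)/6)² = 2.778
te_J = (8 + 4·11 + 14)/6 = 66/6 = 11; σ²_J = ((14−8)/6)² = 1.000

Forward pass:
ES_A = 0; EF_A = 4
ES_B = 0; EF_B = 5
ES_C = 0; EF_C = 7
ES_D = 0; EF_D = 6
ES_E = 0; EF_E = 4
ES_F = 7; EF_F = 7+9 = 16
ES_G = max(EF_B=5, EF_E=4) = 5; EF_G = 5+12 = 17
ES_H = max(EF_B=5, EF_C=7) = 7; EF_H = 7+14 = 21
ES_I = 7; EF_I = 7+9 = 16
ES_J = max(EF_A=4, EF_D=6, EF_F=16, EF_G=17, EF_H=21, EF_I=16) = 21; EF_J = 21+11 = 32
Expected project duration μ = 32 hours. Critical path: C → H → J.

Variance along critical path = 0.111 + 9.000 + 1.000 = 10.111; σ = 3.180 hours.
D = μ + z·σ = 32 + 1.645·3.180 = 37.2 hours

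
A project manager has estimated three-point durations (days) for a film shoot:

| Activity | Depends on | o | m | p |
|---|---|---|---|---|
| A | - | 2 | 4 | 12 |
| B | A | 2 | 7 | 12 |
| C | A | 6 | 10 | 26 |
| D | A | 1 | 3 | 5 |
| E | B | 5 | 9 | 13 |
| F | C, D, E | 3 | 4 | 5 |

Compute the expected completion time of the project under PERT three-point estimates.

te_A = (2 + 4·4 + 12)/6 = 30/6 = 5
te_B = (2 + 4·7 + 12)/6 = 42/6 = 7
te_C = (6 + 4·10 + 26)/6 = 72/6 = 12
te_D = (1 + 4·3 + 5)/6 = 18/6 = 3
te_E = (5 + 4·9 + 13)/6 = 54/6 = 9
te_F = (3 + 4·4 + 5)/6 = 24/6 = 4

Forward pass:
ES_A = 0; EF_A = 5
ES_B = 5; EF_B = 5+7 = 12
ES_C = 5; EF_C = 5+12 = 17
ES_D = 5; EF_D = 5+3 = 8
ES_E = 12; EF_E = 12+9 = 21
ES_F = max(EF_C=17, EF_D=8, EF_E=21) = 21; EF_F = 21+4 = 25
Expected project duration μ = 25 days. Critical path: A → B → E → F.

25 days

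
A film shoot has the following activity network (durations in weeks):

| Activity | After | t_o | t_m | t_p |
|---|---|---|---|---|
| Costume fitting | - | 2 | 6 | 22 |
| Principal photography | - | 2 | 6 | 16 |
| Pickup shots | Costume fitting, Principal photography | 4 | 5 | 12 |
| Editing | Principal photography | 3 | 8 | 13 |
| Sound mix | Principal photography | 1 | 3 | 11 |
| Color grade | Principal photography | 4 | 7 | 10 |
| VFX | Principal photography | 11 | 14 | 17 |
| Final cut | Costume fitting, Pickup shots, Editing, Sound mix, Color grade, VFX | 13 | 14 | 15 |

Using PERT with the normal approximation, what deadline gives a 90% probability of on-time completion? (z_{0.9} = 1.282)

te_Costume fitting = (2 + 4·6 + 22)/6 = 48/6 = 8; σ²_Costume fitting = ((22−2)/6)² = 11.111
te_Principal photography = (2 + 4·6 + 16)/6 = 42/6 = 7; σ²_Principal photography = ((16−2)/6)² = 5.444
te_Pickup shots = (4 + 4·5 + 12)/6 = 36/6 = 6; σ²_Pickup shots = ((12−4)/6)² = 1.778
te_Editing = (3 + 4·8 + 13)/6 = 48/6 = 8; σ²_Editing = ((13−3)/6)² = 2.778
te_Sound mix = (1 + 4·3 + 11)/6 = 24/6 = 4; σ²_Sound mix = ((11−1)/6)² = 2.778
te_Color grade = (4 + 4·7 + 10)/6 = 42/6 = 7; σ²_Color grade = ((10−4)/6)² = 1.000
te_VFX = (11 + 4·14 + 17)/6 = 84/6 = 14; σ²_VFX = ((17−11)/6)² = 1.000
te_Final cut = (13 + 4·14 + 15)/6 = 84/6 = 14; σ²_Final cut = ((15−13)/6)² = 0.111

Forward pass:
ES_Costume fitting = 0; EF_Costume fitting = 8
ES_Principal photography = 0; EF_Principal photography = 7
ES_Pickup shots = max(EF_Costume fitting=8, EF_Principal photography=7) = 8; EF_Pickup shots = 8+6 = 14
ES_Editing = 7; EF_Editing = 7+8 = 15
ES_Sound mix = 7; EF_Sound mix = 7+4 = 11
ES_Color grade = 7; EF_Color grade = 7+7 = 14
ES_VFX = 7; EF_VFX = 7+14 = 21
ES_Final cut = max(EF_Costume fitting=8, EF_Pickup shots=14, EF_Editing=15, EF_Sound mix=11, EF_Color grade=14, EF_VFX=21) = 21; EF_Final cut = 21+14 = 35
Expected project duration μ = 35 weeks. Critical path: Principal photography → VFX → Final cut.

Variance along critical path = 5.444 + 1.000 + 0.111 = 6.556; σ = 2.560 weeks.
D = μ + z·σ = 35 + 1.282·2.560 = 38.3 weeks

38.3 weeks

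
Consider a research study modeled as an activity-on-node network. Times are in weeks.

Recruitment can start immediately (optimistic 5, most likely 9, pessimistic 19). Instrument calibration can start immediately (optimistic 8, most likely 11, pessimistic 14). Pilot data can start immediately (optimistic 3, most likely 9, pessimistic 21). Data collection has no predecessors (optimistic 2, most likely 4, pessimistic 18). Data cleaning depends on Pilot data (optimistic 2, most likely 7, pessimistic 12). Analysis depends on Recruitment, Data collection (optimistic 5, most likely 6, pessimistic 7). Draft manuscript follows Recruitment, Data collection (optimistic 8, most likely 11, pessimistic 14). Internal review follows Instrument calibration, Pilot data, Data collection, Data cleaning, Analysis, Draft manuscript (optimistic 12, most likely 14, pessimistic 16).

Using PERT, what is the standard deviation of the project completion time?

2.62 weeks

te_Recruitment = (5 + 4·9 + 19)/6 = 60/6 = 10; σ²_Recruitment = ((19−5)/6)² = 5.444
te_Instrument calibration = (8 + 4·11 + 14)/6 = 66/6 = 11; σ²_Instrument calibration = ((14−8)/6)² = 1.000
te_Pilot data = (3 + 4·9 + 21)/6 = 60/6 = 10; σ²_Pilot data = ((21−3)/6)² = 9.000
te_Data collection = (2 + 4·4 + 18)/6 = 36/6 = 6; σ²_Data collection = ((18−2)/6)² = 7.111
te_Data cleaning = (2 + 4·7 + 12)/6 = 42/6 = 7; σ²_Data cleaning = ((12−2)/6)² = 2.778
te_Analysis = (5 + 4·6 + 7)/6 = 36/6 = 6; σ²_Analysis = ((7−5)/6)² = 0.111
te_Draft manuscript = (8 + 4·11 + 14)/6 = 66/6 = 11; σ²_Draft manuscript = ((14−8)/6)² = 1.000
te_Internal review = (12 + 4·14 + 16)/6 = 84/6 = 14; σ²_Internal review = ((16−12)/6)² = 0.444

Forward pass:
ES_Recruitment = 0; EF_Recruitment = 10
ES_Instrument calibration = 0; EF_Instrument calibration = 11
ES_Pilot data = 0; EF_Pilot data = 10
ES_Data collection = 0; EF_Data collection = 6
ES_Data cleaning = 10; EF_Data cleaning = 10+7 = 17
ES_Analysis = max(EF_Recruitment=10, EF_Data collection=6) = 10; EF_Analysis = 10+6 = 16
ES_Draft manuscript = max(EF_Recruitment=10, EF_Data collection=6) = 10; EF_Draft manuscript = 10+11 = 21
ES_Internal review = max(EF_Instrument calibration=11, EF_Pilot data=10, EF_Data collection=6, EF_Data cleaning=17, EF_Analysis=16, EF_Draft manuscript=21) = 21; EF_Internal review = 21+14 = 35
Expected project duration μ = 35 weeks. Critical path: Recruitment → Draft manuscript → Internal review.

Variance along critical path = 5.444 + 1.000 + 0.444 = 6.889
σ = √6.889 = 2.625 weeks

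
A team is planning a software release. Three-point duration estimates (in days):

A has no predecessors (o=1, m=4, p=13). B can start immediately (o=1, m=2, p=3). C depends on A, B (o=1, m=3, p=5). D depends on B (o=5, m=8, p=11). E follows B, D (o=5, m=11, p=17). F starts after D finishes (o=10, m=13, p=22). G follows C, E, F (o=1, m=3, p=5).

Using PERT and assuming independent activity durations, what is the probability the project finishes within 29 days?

te_A = (1 + 4·4 + 13)/6 = 30/6 = 5; σ²_A = ((13−1)/6)² = 4.000
te_B = (1 + 4·2 + 3)/6 = 12/6 = 2; σ²_B = ((3−1)/6)² = 0.111
te_C = (1 + 4·3 + 5)/6 = 18/6 = 3; σ²_C = ((5−1)/6)² = 0.444
te_D = (5 + 4·8 + 11)/6 = 48/6 = 8; σ²_D = ((11−5)/6)² = 1.000
te_E = (5 + 4·11 + 17)/6 = 66/6 = 11; σ²_E = ((17−5)/6)² = 4.000
te_F = (10 + 4·13 + 22)/6 = 84/6 = 14; σ²_F = ((22−10)/6)² = 4.000
te_G = (1 + 4·3 + 5)/6 = 18/6 = 3; σ²_G = ((5−1)/6)² = 0.444

Forward pass:
ES_A = 0; EF_A = 5
ES_B = 0; EF_B = 2
ES_C = max(EF_A=5, EF_B=2) = 5; EF_C = 5+3 = 8
ES_D = 2; EF_D = 2+8 = 10
ES_E = max(EF_B=2, EF_D=10) = 10; EF_E = 10+11 = 21
ES_F = 10; EF_F = 10+14 = 24
ES_G = max(EF_C=8, EF_E=21, EF_F=24) = 24; EF_G = 24+3 = 27
Expected project duration μ = 27 days. Critical path: B → D → F → G.

Variance along critical path = 0.111 + 1.000 + 4.000 + 0.444 = 5.556; σ = √5.556 = 2.357 days.
Z = (29 − 27) / 2.357 = 0.849
P(T ≤ 29) = Φ(0.849) ≈ 0.802

0.802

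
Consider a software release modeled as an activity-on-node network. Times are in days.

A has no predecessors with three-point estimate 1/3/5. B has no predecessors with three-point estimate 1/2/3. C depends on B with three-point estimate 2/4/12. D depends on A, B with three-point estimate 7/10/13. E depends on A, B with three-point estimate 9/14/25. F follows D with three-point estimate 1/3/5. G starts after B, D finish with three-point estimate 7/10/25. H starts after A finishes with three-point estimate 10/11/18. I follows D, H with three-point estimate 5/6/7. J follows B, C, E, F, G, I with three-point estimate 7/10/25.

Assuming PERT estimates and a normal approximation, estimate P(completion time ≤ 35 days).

te_A = (1 + 4·3 + 5)/6 = 18/6 = 3; σ²_A = ((5−1)/6)² = 0.444
te_B = (1 + 4·2 + 3)/6 = 12/6 = 2; σ²_B = ((3−1)/6)² = 0.111
te_C = (2 + 4·4 + 12)/6 = 30/6 = 5; σ²_C = ((12−2)/6)² = 2.778
te_D = (7 + 4·10 + 13)/6 = 60/6 = 10; σ²_D = ((13−7)/6)² = 1.000
te_E = (9 + 4·14 + 25)/6 = 90/6 = 15; σ²_E = ((25−9)/6)² = 7.111
te_F = (1 + 4·3 + 5)/6 = 18/6 = 3; σ²_F = ((5−1)/6)² = 0.444
te_G = (7 + 4·10 + 25)/6 = 72/6 = 12; σ²_G = ((25−7)/6)² = 9.000
te_H = (10 + 4·11 + 18)/6 = 72/6 = 12; σ²_H = ((18−10)/6)² = 1.778
te_I = (5 + 4·6 + 7)/6 = 36/6 = 6; σ²_I = ((7−5)/6)² = 0.111
te_J = (7 + 4·10 + 25)/6 = 72/6 = 12; σ²_J = ((25−7)/6)² = 9.000

Forward pass:
ES_A = 0; EF_A = 3
ES_B = 0; EF_B = 2
ES_C = 2; EF_C = 2+5 = 7
ES_D = max(EF_A=3, EF_B=2) = 3; EF_D = 3+10 = 13
ES_E = max(EF_A=3, EF_B=2) = 3; EF_E = 3+15 = 18
ES_F = 13; EF_F = 13+3 = 16
ES_G = max(EF_B=2, EF_D=13) = 13; EF_G = 13+12 = 25
ES_H = 3; EF_H = 3+12 = 15
ES_I = max(EF_D=13, EF_H=15) = 15; EF_I = 15+6 = 21
ES_J = max(EF_B=2, EF_C=7, EF_E=18, EF_F=16, EF_G=25, EF_I=21) = 25; EF_J = 25+12 = 37
Expected project duration μ = 37 days. Critical path: A → D → G → J.

Variance along critical path = 0.444 + 1.000 + 9.000 + 9.000 = 19.444; σ = √19.444 = 4.410 days.
Z = (35 − 37) / 4.410 = -0.454
P(T ≤ 35) = Φ(-0.454) ≈ 0.325

0.325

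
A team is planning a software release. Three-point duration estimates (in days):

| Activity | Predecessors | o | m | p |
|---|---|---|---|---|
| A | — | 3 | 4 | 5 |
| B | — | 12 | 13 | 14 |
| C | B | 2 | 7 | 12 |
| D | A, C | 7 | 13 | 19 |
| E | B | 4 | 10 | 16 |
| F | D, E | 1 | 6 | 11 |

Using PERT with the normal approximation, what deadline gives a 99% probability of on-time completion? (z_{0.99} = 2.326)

te_A = (3 + 4·4 + 5)/6 = 24/6 = 4; σ²_A = ((5−3)/6)² = 0.111
te_B = (12 + 4·13 + 14)/6 = 78/6 = 13; σ²_B = ((14−12)/6)² = 0.111
te_C = (2 + 4·7 + 12)/6 = 42/6 = 7; σ²_C = ((12−2)/6)² = 2.778
te_D = (7 + 4·13 + 19)/6 = 78/6 = 13; σ²_D = ((19−7)/6)² = 4.000
te_E = (4 + 4·10 + 16)/6 = 60/6 = 10; σ²_E = ((16−4)/6)² = 4.000
te_F = (1 + 4·6 + 11)/6 = 36/6 = 6; σ²_F = ((11−1)/6)² = 2.778

Forward pass:
ES_A = 0; EF_A = 4
ES_B = 0; EF_B = 13
ES_C = 13; EF_C = 13+7 = 20
ES_D = max(EF_A=4, EF_C=20) = 20; EF_D = 20+13 = 33
ES_E = 13; EF_E = 13+10 = 23
ES_F = max(EF_D=33, EF_E=23) = 33; EF_F = 33+6 = 39
Expected project duration μ = 39 days. Critical path: B → C → D → F.

Variance along critical path = 0.111 + 2.778 + 4.000 + 2.778 = 9.667; σ = 3.109 days.
D = μ + z·σ = 39 + 2.326·3.109 = 46.2 days

46.2 days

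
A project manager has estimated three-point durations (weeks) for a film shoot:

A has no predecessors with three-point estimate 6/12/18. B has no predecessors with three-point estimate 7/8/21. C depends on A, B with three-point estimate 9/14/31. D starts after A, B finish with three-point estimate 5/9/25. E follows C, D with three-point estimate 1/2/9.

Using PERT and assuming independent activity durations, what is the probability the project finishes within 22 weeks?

0.020

te_A = (6 + 4·12 + 18)/6 = 72/6 = 12; σ²_A = ((18−6)/6)² = 4.000
te_B = (7 + 4·8 + 21)/6 = 60/6 = 10; σ²_B = ((21−7)/6)² = 5.444
te_C = (9 + 4·14 + 31)/6 = 96/6 = 16; σ²_C = ((31−9)/6)² = 13.444
te_D = (5 + 4·9 + 25)/6 = 66/6 = 11; σ²_D = ((25−5)/6)² = 11.111
te_E = (1 + 4·2 + 9)/6 = 18/6 = 3; σ²_E = ((9−1)/6)² = 1.778

Forward pass:
ES_A = 0; EF_A = 12
ES_B = 0; EF_B = 10
ES_C = max(EF_A=12, EF_B=10) = 12; EF_C = 12+16 = 28
ES_D = max(EF_A=12, EF_B=10) = 12; EF_D = 12+11 = 23
ES_E = max(EF_C=28, EF_D=23) = 28; EF_E = 28+3 = 31
Expected project duration μ = 31 weeks. Critical path: A → C → E.

Variance along critical path = 4.000 + 13.444 + 1.778 = 19.222; σ = √19.222 = 4.384 weeks.
Z = (22 − 31) / 4.384 = -2.053
P(T ≤ 22) = Φ(-2.053) ≈ 0.020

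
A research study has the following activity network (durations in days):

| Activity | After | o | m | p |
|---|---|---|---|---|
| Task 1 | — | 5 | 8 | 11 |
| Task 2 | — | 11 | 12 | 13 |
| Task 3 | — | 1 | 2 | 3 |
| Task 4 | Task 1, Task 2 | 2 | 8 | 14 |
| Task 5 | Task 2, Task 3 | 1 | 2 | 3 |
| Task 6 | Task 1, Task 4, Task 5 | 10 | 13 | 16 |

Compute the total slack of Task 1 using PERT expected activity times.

te_Task 1 = (5 + 4·8 + 11)/6 = 48/6 = 8
te_Task 2 = (11 + 4·12 + 13)/6 = 72/6 = 12
te_Task 3 = (1 + 4·2 + 3)/6 = 12/6 = 2
te_Task 4 = (2 + 4·8 + 14)/6 = 48/6 = 8
te_Task 5 = (1 + 4·2 + 3)/6 = 12/6 = 2
te_Task 6 = (10 + 4·13 + 16)/6 = 78/6 = 13

Forward pass:
ES_Task 1 = 0; EF_Task 1 = 8
ES_Task 2 = 0; EF_Task 2 = 12
ES_Task 3 = 0; EF_Task 3 = 2
ES_Task 4 = max(EF_Task 1=8, EF_Task 2=12) = 12; EF_Task 4 = 12+8 = 20
ES_Task 5 = max(EF_Task 2=12, EF_Task 3=2) = 12; EF_Task 5 = 12+2 = 14
ES_Task 6 = max(EF_Task 1=8, EF_Task 4=20, EF_Task 5=14) = 20; EF_Task 6 = 20+13 = 33
Expected project duration μ = 33 days. Critical path: Task 2 → Task 4 → Task 6.

Backward pass:
LF_Task 6 = 33; LS_Task 6 = 33−13 = 20
LF_Task 5 = LS_Task 6 = 20; LS_Task 5 = 20−2 = 18
LF_Task 4 = LS_Task 6 = 20; LS_Task 4 = 20−8 = 12
LF_Task 3 = LS_Task 5 = 18; LS_Task 3 = 18−2 = 16
LF_Task 2 = min(LS_Task 4=12, LS_Task 5=18) = 12; LS_Task 2 = 12−12 = 0
LF_Task 1 = min(LS_Task 4=12, LS_Task 6=20) = 12; LS_Task 1 = 12−8 = 4
Slack_Task 1 = LS_Task 1 − ES_Task 1 = 4 − 0 = 4

4 days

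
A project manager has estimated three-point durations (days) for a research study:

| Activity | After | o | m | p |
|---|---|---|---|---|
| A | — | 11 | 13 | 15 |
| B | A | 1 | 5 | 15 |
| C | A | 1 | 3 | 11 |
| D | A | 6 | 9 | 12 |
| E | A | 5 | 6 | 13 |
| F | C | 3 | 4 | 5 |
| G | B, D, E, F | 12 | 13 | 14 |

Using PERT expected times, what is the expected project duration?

te_A = (11 + 4·13 + 15)/6 = 78/6 = 13
te_B = (1 + 4·5 + 15)/6 = 36/6 = 6
te_C = (1 + 4·3 + 11)/6 = 24/6 = 4
te_D = (6 + 4·9 + 12)/6 = 54/6 = 9
te_E = (5 + 4·6 + 13)/6 = 42/6 = 7
te_F = (3 + 4·4 + 5)/6 = 24/6 = 4
te_G = (12 + 4·13 + 14)/6 = 78/6 = 13

Forward pass:
ES_A = 0; EF_A = 13
ES_B = 13; EF_B = 13+6 = 19
ES_C = 13; EF_C = 13+4 = 17
ES_D = 13; EF_D = 13+9 = 22
ES_E = 13; EF_E = 13+7 = 20
ES_F = 17; EF_F = 17+4 = 21
ES_G = max(EF_B=19, EF_D=22, EF_E=20, EF_F=21) = 22; EF_G = 22+13 = 35
Expected project duration μ = 35 days. Critical path: A → D → G.

35 days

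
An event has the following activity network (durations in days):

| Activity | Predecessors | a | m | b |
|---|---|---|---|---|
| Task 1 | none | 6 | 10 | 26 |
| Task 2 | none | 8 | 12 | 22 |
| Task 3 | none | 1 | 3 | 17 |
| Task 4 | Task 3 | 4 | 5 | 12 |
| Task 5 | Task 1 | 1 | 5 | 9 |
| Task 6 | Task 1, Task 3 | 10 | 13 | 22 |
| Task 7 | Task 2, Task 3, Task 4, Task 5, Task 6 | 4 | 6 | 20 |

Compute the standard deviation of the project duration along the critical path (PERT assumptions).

4.71 days

te_Task 1 = (6 + 4·10 + 26)/6 = 72/6 = 12; σ²_Task 1 = ((26−6)/6)² = 11.111
te_Task 2 = (8 + 4·12 + 22)/6 = 78/6 = 13; σ²_Task 2 = ((22−8)/6)² = 5.444
te_Task 3 = (1 + 4·3 + 17)/6 = 30/6 = 5; σ²_Task 3 = ((17−1)/6)² = 7.111
te_Task 4 = (4 + 4·5 + 12)/6 = 36/6 = 6; σ²_Task 4 = ((12−4)/6)² = 1.778
te_Task 5 = (1 + 4·5 + 9)/6 = 30/6 = 5; σ²_Task 5 = ((9−1)/6)² = 1.778
te_Task 6 = (10 + 4·13 + 22)/6 = 84/6 = 14; σ²_Task 6 = ((22−10)/6)² = 4.000
te_Task 7 = (4 + 4·6 + 20)/6 = 48/6 = 8; σ²_Task 7 = ((20−4)/6)² = 7.111

Forward pass:
ES_Task 1 = 0; EF_Task 1 = 12
ES_Task 2 = 0; EF_Task 2 = 13
ES_Task 3 = 0; EF_Task 3 = 5
ES_Task 4 = 5; EF_Task 4 = 5+6 = 11
ES_Task 5 = 12; EF_Task 5 = 12+5 = 17
ES_Task 6 = max(EF_Task 1=12, EF_Task 3=5) = 12; EF_Task 6 = 12+14 = 26
ES_Task 7 = max(EF_Task 2=13, EF_Task 3=5, EF_Task 4=11, EF_Task 5=17, EF_Task 6=26) = 26; EF_Task 7 = 26+8 = 34
Expected project duration μ = 34 days. Critical path: Task 1 → Task 6 → Task 7.

Variance along critical path = 11.111 + 4.000 + 7.111 = 22.222
σ = √22.222 = 4.714 days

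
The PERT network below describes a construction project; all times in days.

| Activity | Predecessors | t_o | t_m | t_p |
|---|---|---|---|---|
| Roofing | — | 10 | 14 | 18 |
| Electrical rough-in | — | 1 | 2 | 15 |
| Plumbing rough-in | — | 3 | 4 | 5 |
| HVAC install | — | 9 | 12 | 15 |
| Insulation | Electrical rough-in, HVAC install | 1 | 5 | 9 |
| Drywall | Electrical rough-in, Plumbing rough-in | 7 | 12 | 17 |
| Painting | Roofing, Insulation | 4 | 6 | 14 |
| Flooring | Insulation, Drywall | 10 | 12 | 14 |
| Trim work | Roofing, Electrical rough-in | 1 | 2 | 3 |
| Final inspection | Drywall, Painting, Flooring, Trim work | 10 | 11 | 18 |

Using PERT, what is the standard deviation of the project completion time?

te_Roofing = (10 + 4·14 + 18)/6 = 84/6 = 14; σ²_Roofing = ((18−10)/6)² = 1.778
te_Electrical rough-in = (1 + 4·2 + 15)/6 = 24/6 = 4; σ²_Electrical rough-in = ((15−1)/6)² = 5.444
te_Plumbing rough-in = (3 + 4·4 + 5)/6 = 24/6 = 4; σ²_Plumbing rough-in = ((5−3)/6)² = 0.111
te_HVAC install = (9 + 4·12 + 15)/6 = 72/6 = 12; σ²_HVAC install = ((15−9)/6)² = 1.000
te_Insulation = (1 + 4·5 + 9)/6 = 30/6 = 5; σ²_Insulation = ((9−1)/6)² = 1.778
te_Drywall = (7 + 4·12 + 17)/6 = 72/6 = 12; σ²_Drywall = ((17−7)/6)² = 2.778
te_Painting = (4 + 4·6 + 14)/6 = 42/6 = 7; σ²_Painting = ((14−4)/6)² = 2.778
te_Flooring = (10 + 4·12 + 14)/6 = 72/6 = 12; σ²_Flooring = ((14−10)/6)² = 0.444
te_Trim work = (1 + 4·2 + 3)/6 = 12/6 = 2; σ²_Trim work = ((3−1)/6)² = 0.111
te_Final inspection = (10 + 4·11 + 18)/6 = 72/6 = 12; σ²_Final inspection = ((18−10)/6)² = 1.778

Forward pass:
ES_Roofing = 0; EF_Roofing = 14
ES_Electrical rough-in = 0; EF_Electrical rough-in = 4
ES_Plumbing rough-in = 0; EF_Plumbing rough-in = 4
ES_HVAC install = 0; EF_HVAC install = 12
ES_Insulation = max(EF_Electrical rough-in=4, EF_HVAC install=12) = 12; EF_Insulation = 12+5 = 17
ES_Drywall = max(EF_Electrical rough-in=4, EF_Plumbing rough-in=4) = 4; EF_Drywall = 4+12 = 16
ES_Painting = max(EF_Roofing=14, EF_Insulation=17) = 17; EF_Painting = 17+7 = 24
ES_Flooring = max(EF_Insulation=17, EF_Drywall=16) = 17; EF_Flooring = 17+12 = 29
ES_Trim work = max(EF_Roofing=14, EF_Electrical rough-in=4) = 14; EF_Trim work = 14+2 = 16
ES_Final inspection = max(EF_Drywall=16, EF_Painting=24, EF_Flooring=29, EF_Trim work=16) = 29; EF_Final inspection = 29+12 = 41
Expected project duration μ = 41 days. Critical path: HVAC install → Insulation → Flooring → Final inspection.

Variance along critical path = 1.000 + 1.778 + 0.444 + 1.778 = 5.000
σ = √5.000 = 2.236 days

2.24 days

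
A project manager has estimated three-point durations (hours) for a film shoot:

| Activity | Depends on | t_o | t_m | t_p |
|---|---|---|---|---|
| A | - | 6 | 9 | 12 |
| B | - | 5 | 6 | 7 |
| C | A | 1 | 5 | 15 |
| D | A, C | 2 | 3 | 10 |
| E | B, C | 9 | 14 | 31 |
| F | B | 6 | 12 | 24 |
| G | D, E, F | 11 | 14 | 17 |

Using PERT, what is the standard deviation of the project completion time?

te_A = (6 + 4·9 + 12)/6 = 54/6 = 9; σ²_A = ((12−6)/6)² = 1.000
te_B = (5 + 4·6 + 7)/6 = 36/6 = 6; σ²_B = ((7−5)/6)² = 0.111
te_C = (1 + 4·5 + 15)/6 = 36/6 = 6; σ²_C = ((15−1)/6)² = 5.444
te_D = (2 + 4·3 + 10)/6 = 24/6 = 4; σ²_D = ((10−2)/6)² = 1.778
te_E = (9 + 4·14 + 31)/6 = 96/6 = 16; σ²_E = ((31−9)/6)² = 13.444
te_F = (6 + 4·12 + 24)/6 = 78/6 = 13; σ²_F = ((24−6)/6)² = 9.000
te_G = (11 + 4·14 + 17)/6 = 84/6 = 14; σ²_G = ((17−11)/6)² = 1.000

Forward pass:
ES_A = 0; EF_A = 9
ES_B = 0; EF_B = 6
ES_C = 9; EF_C = 9+6 = 15
ES_D = max(EF_A=9, EF_C=15) = 15; EF_D = 15+4 = 19
ES_E = max(EF_B=6, EF_C=15) = 15; EF_E = 15+16 = 31
ES_F = 6; EF_F = 6+13 = 19
ES_G = max(EF_D=19, EF_E=31, EF_F=19) = 31; EF_G = 31+14 = 45
Expected project duration μ = 45 hours. Critical path: A → C → E → G.

Variance along critical path = 1.000 + 5.444 + 13.444 + 1.000 = 20.889
σ = √20.889 = 4.570 hours

4.57 hours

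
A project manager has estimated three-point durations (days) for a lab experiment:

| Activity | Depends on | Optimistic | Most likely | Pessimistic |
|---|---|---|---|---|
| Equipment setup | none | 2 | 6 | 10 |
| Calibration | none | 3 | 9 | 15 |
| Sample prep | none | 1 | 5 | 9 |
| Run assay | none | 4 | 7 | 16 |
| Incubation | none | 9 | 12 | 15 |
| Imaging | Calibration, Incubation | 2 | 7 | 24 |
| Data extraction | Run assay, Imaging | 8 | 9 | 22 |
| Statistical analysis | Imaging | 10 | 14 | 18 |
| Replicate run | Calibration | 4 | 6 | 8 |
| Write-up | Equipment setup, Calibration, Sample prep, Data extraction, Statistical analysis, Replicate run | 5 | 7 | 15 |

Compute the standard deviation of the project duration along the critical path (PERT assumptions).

4.36 days

te_Equipment setup = (2 + 4·6 + 10)/6 = 36/6 = 6; σ²_Equipment setup = ((10−2)/6)² = 1.778
te_Calibration = (3 + 4·9 + 15)/6 = 54/6 = 9; σ²_Calibration = ((15−3)/6)² = 4.000
te_Sample prep = (1 + 4·5 + 9)/6 = 30/6 = 5; σ²_Sample prep = ((9−1)/6)² = 1.778
te_Run assay = (4 + 4·7 + 16)/6 = 48/6 = 8; σ²_Run assay = ((16−4)/6)² = 4.000
te_Incubation = (9 + 4·12 + 15)/6 = 72/6 = 12; σ²_Incubation = ((15−9)/6)² = 1.000
te_Imaging = (2 + 4·7 + 24)/6 = 54/6 = 9; σ²_Imaging = ((24−2)/6)² = 13.444
te_Data extraction = (8 + 4·9 + 22)/6 = 66/6 = 11; σ²_Data extraction = ((22−8)/6)² = 5.444
te_Statistical analysis = (10 + 4·14 + 18)/6 = 84/6 = 14; σ²_Statistical analysis = ((18−10)/6)² = 1.778
te_Replicate run = (4 + 4·6 + 8)/6 = 36/6 = 6; σ²_Replicate run = ((8−4)/6)² = 0.444
te_Write-up = (5 + 4·7 + 15)/6 = 48/6 = 8; σ²_Write-up = ((15−5)/6)² = 2.778

Forward pass:
ES_Equipment setup = 0; EF_Equipment setup = 6
ES_Calibration = 0; EF_Calibration = 9
ES_Sample prep = 0; EF_Sample prep = 5
ES_Run assay = 0; EF_Run assay = 8
ES_Incubation = 0; EF_Incubation = 12
ES_Imaging = max(EF_Calibration=9, EF_Incubation=12) = 12; EF_Imaging = 12+9 = 21
ES_Data extraction = max(EF_Run assay=8, EF_Imaging=21) = 21; EF_Data extraction = 21+11 = 32
ES_Statistical analysis = 21; EF_Statistical analysis = 21+14 = 35
ES_Replicate run = 9; EF_Replicate run = 9+6 = 15
ES_Write-up = max(EF_Equipment setup=6, EF_Calibration=9, EF_Sample prep=5, EF_Data extraction=32, EF_Statistical analysis=35, EF_Replicate run=15) = 35; EF_Write-up = 35+8 = 43
Expected project duration μ = 43 days. Critical path: Incubation → Imaging → Statistical analysis → Write-up.

Variance along critical path = 1.000 + 13.444 + 1.778 + 2.778 = 19.000
σ = √19.000 = 4.359 days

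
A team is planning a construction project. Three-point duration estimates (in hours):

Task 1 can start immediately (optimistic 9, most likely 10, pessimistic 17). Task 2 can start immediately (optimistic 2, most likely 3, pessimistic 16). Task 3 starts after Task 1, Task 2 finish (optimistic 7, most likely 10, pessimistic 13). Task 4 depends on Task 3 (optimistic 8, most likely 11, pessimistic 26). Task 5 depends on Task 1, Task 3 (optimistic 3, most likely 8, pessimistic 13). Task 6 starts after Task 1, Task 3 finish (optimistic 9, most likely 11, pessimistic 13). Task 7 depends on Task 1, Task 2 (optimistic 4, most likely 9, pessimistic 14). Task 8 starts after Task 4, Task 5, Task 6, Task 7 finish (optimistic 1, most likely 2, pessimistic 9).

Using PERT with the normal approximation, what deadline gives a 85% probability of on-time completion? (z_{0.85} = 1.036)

te_Task 1 = (9 + 4·10 + 17)/6 = 66/6 = 11; σ²_Task 1 = ((17−9)/6)² = 1.778
te_Task 2 = (2 + 4·3 + 16)/6 = 30/6 = 5; σ²_Task 2 = ((16−2)/6)² = 5.444
te_Task 3 = (7 + 4·10 + 13)/6 = 60/6 = 10; σ²_Task 3 = ((13−7)/6)² = 1.000
te_Task 4 = (8 + 4·11 + 26)/6 = 78/6 = 13; σ²_Task 4 = ((26−8)/6)² = 9.000
te_Task 5 = (3 + 4·8 + 13)/6 = 48/6 = 8; σ²_Task 5 = ((13−3)/6)² = 2.778
te_Task 6 = (9 + 4·11 + 13)/6 = 66/6 = 11; σ²_Task 6 = ((13−9)/6)² = 0.444
te_Task 7 = (4 + 4·9 + 14)/6 = 54/6 = 9; σ²_Task 7 = ((14−4)/6)² = 2.778
te_Task 8 = (1 + 4·2 + 9)/6 = 18/6 = 3; σ²_Task 8 = ((9−1)/6)² = 1.778

Forward pass:
ES_Task 1 = 0; EF_Task 1 = 11
ES_Task 2 = 0; EF_Task 2 = 5
ES_Task 3 = max(EF_Task 1=11, EF_Task 2=5) = 11; EF_Task 3 = 11+10 = 21
ES_Task 4 = 21; EF_Task 4 = 21+13 = 34
ES_Task 5 = max(EF_Task 1=11, EF_Task 3=21) = 21; EF_Task 5 = 21+8 = 29
ES_Task 6 = max(EF_Task 1=11, EF_Task 3=21) = 21; EF_Task 6 = 21+11 = 32
ES_Task 7 = max(EF_Task 1=11, EF_Task 2=5) = 11; EF_Task 7 = 11+9 = 20
ES_Task 8 = max(EF_Task 4=34, EF_Task 5=29, EF_Task 6=32, EF_Task 7=20) = 34; EF_Task 8 = 34+3 = 37
Expected project duration μ = 37 hours. Critical path: Task 1 → Task 3 → Task 4 → Task 8.

Variance along critical path = 1.778 + 1.000 + 9.000 + 1.778 = 13.556; σ = 3.682 hours.
D = μ + z·σ = 37 + 1.036·3.682 = 40.8 hours

40.8 hours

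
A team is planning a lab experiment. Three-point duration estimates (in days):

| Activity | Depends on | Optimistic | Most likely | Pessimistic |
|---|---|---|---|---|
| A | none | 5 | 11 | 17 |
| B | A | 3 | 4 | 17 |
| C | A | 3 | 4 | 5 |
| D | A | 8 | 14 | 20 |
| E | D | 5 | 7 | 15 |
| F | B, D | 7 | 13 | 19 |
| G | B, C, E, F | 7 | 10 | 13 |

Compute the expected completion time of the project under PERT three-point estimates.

48 days

te_A = (5 + 4·11 + 17)/6 = 66/6 = 11
te_B = (3 + 4·4 + 17)/6 = 36/6 = 6
te_C = (3 + 4·4 + 5)/6 = 24/6 = 4
te_D = (8 + 4·14 + 20)/6 = 84/6 = 14
te_E = (5 + 4·7 + 15)/6 = 48/6 = 8
te_F = (7 + 4·13 + 19)/6 = 78/6 = 13
te_G = (7 + 4·10 + 13)/6 = 60/6 = 10

Forward pass:
ES_A = 0; EF_A = 11
ES_B = 11; EF_B = 11+6 = 17
ES_C = 11; EF_C = 11+4 = 15
ES_D = 11; EF_D = 11+14 = 25
ES_E = 25; EF_E = 25+8 = 33
ES_F = max(EF_B=17, EF_D=25) = 25; EF_F = 25+13 = 38
ES_G = max(EF_B=17, EF_C=15, EF_E=33, EF_F=38) = 38; EF_G = 38+10 = 48
Expected project duration μ = 48 days. Critical path: A → D → F → G.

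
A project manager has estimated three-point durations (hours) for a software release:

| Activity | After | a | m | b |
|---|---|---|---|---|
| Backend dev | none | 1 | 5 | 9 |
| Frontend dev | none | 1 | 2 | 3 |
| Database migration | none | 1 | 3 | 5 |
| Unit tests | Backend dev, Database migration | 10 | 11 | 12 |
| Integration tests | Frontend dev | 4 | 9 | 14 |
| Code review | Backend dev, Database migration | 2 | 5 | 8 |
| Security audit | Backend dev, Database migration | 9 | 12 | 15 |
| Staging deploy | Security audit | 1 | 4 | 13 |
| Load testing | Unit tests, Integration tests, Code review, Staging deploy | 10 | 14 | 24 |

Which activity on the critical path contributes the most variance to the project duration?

Load testing

te_Backend dev = (1 + 4·5 + 9)/6 = 30/6 = 5; σ²_Backend dev = ((9−1)/6)² = 1.778
te_Frontend dev = (1 + 4·2 + 3)/6 = 12/6 = 2; σ²_Frontend dev = ((3−1)/6)² = 0.111
te_Database migration = (1 + 4·3 + 5)/6 = 18/6 = 3; σ²_Database migration = ((5−1)/6)² = 0.444
te_Unit tests = (10 + 4·11 + 12)/6 = 66/6 = 11; σ²_Unit tests = ((12−10)/6)² = 0.111
te_Integration tests = (4 + 4·9 + 14)/6 = 54/6 = 9; σ²_Integration tests = ((14−4)/6)² = 2.778
te_Code review = (2 + 4·5 + 8)/6 = 30/6 = 5; σ²_Code review = ((8−2)/6)² = 1.000
te_Security audit = (9 + 4·12 + 15)/6 = 72/6 = 12; σ²_Security audit = ((15−9)/6)² = 1.000
te_Staging deploy = (1 + 4·4 + 13)/6 = 30/6 = 5; σ²_Staging deploy = ((13−1)/6)² = 4.000
te_Load testing = (10 + 4·14 + 24)/6 = 90/6 = 15; σ²_Load testing = ((24−10)/6)² = 5.444

Forward pass:
ES_Backend dev = 0; EF_Backend dev = 5
ES_Frontend dev = 0; EF_Frontend dev = 2
ES_Database migration = 0; EF_Database migration = 3
ES_Unit tests = max(EF_Backend dev=5, EF_Database migration=3) = 5; EF_Unit tests = 5+11 = 16
ES_Integration tests = 2; EF_Integration tests = 2+9 = 11
ES_Code review = max(EF_Backend dev=5, EF_Database migration=3) = 5; EF_Code review = 5+5 = 10
ES_Security audit = max(EF_Backend dev=5, EF_Database migration=3) = 5; EF_Security audit = 5+12 = 17
ES_Staging deploy = 17; EF_Staging deploy = 17+5 = 22
ES_Load testing = max(EF_Unit tests=16, EF_Integration tests=11, EF_Code review=10, EF_Staging deploy=22) = 22; EF_Load testing = 22+15 = 37
Expected project duration μ = 37 hours. Critical path: Backend dev → Security audit → Staging deploy → Load testing.

Variances on critical path: σ²_Backend dev=1.778, σ²_Security audit=1.000, σ²_Staging deploy=4.000, σ²_Load testing=5.444.
Largest is σ²_Load testing = 5.444.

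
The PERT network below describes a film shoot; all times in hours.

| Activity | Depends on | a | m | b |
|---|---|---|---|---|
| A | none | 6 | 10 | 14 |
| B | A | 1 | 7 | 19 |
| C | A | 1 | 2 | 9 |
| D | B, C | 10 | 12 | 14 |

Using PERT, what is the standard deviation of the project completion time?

3.35 hours

te_A = (6 + 4·10 + 14)/6 = 60/6 = 10; σ²_A = ((14−6)/6)² = 1.778
te_B = (1 + 4·7 + 19)/6 = 48/6 = 8; σ²_B = ((19−1)/6)² = 9.000
te_C = (1 + 4·2 + 9)/6 = 18/6 = 3; σ²_C = ((9−1)/6)² = 1.778
te_D = (10 + 4·12 + 14)/6 = 72/6 = 12; σ²_D = ((14−10)/6)² = 0.444

Forward pass:
ES_A = 0; EF_A = 10
ES_B = 10; EF_B = 10+8 = 18
ES_C = 10; EF_C = 10+3 = 13
ES_D = max(EF_B=18, EF_C=13) = 18; EF_D = 18+12 = 30
Expected project duration μ = 30 hours. Critical path: A → B → D.

Variance along critical path = 1.778 + 9.000 + 0.444 = 11.222
σ = √11.222 = 3.350 hours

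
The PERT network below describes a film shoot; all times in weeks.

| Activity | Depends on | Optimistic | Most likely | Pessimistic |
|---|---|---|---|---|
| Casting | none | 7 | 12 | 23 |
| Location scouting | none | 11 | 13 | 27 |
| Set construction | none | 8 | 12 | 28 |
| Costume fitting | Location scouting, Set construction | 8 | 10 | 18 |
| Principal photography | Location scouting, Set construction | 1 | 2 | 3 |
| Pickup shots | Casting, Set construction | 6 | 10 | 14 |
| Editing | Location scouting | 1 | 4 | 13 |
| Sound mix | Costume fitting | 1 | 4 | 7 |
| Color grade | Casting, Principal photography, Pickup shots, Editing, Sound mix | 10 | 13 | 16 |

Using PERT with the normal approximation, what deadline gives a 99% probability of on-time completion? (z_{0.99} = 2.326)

51.0 weeks

te_Casting = (7 + 4·12 + 23)/6 = 78/6 = 13; σ²_Casting = ((23−7)/6)² = 7.111
te_Location scouting = (11 + 4·13 + 27)/6 = 90/6 = 15; σ²_Location scouting = ((27−11)/6)² = 7.111
te_Set construction = (8 + 4·12 + 28)/6 = 84/6 = 14; σ²_Set construction = ((28−8)/6)² = 11.111
te_Costume fitting = (8 + 4·10 + 18)/6 = 66/6 = 11; σ²_Costume fitting = ((18−8)/6)² = 2.778
te_Principal photography = (1 + 4·2 + 3)/6 = 12/6 = 2; σ²_Principal photography = ((3−1)/6)² = 0.111
te_Pickup shots = (6 + 4·10 + 14)/6 = 60/6 = 10; σ²_Pickup shots = ((14−6)/6)² = 1.778
te_Editing = (1 + 4·4 + 13)/6 = 30/6 = 5; σ²_Editing = ((13−1)/6)² = 4.000
te_Sound mix = (1 + 4·4 + 7)/6 = 24/6 = 4; σ²_Sound mix = ((7−1)/6)² = 1.000
te_Color grade = (10 + 4·13 + 16)/6 = 78/6 = 13; σ²_Color grade = ((16−10)/6)² = 1.000

Forward pass:
ES_Casting = 0; EF_Casting = 13
ES_Location scouting = 0; EF_Location scouting = 15
ES_Set construction = 0; EF_Set construction = 14
ES_Costume fitting = max(EF_Location scouting=15, EF_Set construction=14) = 15; EF_Costume fitting = 15+11 = 26
ES_Principal photography = max(EF_Location scouting=15, EF_Set construction=14) = 15; EF_Principal photography = 15+2 = 17
ES_Pickup shots = max(EF_Casting=13, EF_Set construction=14) = 14; EF_Pickup shots = 14+10 = 24
ES_Editing = 15; EF_Editing = 15+5 = 20
ES_Sound mix = 26; EF_Sound mix = 26+4 = 30
ES_Color grade = max(EF_Casting=13, EF_Principal photography=17, EF_Pickup shots=24, EF_Editing=20, EF_Sound mix=30) = 30; EF_Color grade = 30+13 = 43
Expected project duration μ = 43 weeks. Critical path: Location scouting → Costume fitting → Sound mix → Color grade.

Variance along critical path = 7.111 + 2.778 + 1.000 + 1.000 = 11.889; σ = 3.448 weeks.
D = μ + z·σ = 43 + 2.326·3.448 = 51.0 weeks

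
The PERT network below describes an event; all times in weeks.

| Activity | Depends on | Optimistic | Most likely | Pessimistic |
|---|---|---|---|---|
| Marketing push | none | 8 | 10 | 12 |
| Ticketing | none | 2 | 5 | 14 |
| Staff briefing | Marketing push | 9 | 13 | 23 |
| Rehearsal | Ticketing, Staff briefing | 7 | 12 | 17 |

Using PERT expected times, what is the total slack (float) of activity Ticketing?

18 weeks

te_Marketing push = (8 + 4·10 + 12)/6 = 60/6 = 10
te_Ticketing = (2 + 4·5 + 14)/6 = 36/6 = 6
te_Staff briefing = (9 + 4·13 + 23)/6 = 84/6 = 14
te_Rehearsal = (7 + 4·12 + 17)/6 = 72/6 = 12

Forward pass:
ES_Marketing push = 0; EF_Marketing push = 10
ES_Ticketing = 0; EF_Ticketing = 6
ES_Staff briefing = 10; EF_Staff briefing = 10+14 = 24
ES_Rehearsal = max(EF_Ticketing=6, EF_Staff briefing=24) = 24; EF_Rehearsal = 24+12 = 36
Expected project duration μ = 36 weeks. Critical path: Marketing push → Staff briefing → Rehearsal.

Backward pass:
LF_Rehearsal = 36; LS_Rehearsal = 36−12 = 24
LF_Staff briefing = LS_Rehearsal = 24; LS_Staff briefing = 24−14 = 10
LF_Ticketing = LS_Rehearsal = 24; LS_Ticketing = 24−6 = 18
LF_Marketing push = LS_Staff briefing = 10; LS_Marketing push = 10−10 = 0
Slack_Ticketing = LS_Ticketing − ES_Ticketing = 18 − 0 = 18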